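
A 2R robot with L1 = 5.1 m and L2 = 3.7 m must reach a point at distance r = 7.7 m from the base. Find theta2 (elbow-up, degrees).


cos(theta2) = (r^2 - L1^2 - L2^2) / (2*L1*L2)
cos(theta2) = (59.29 - 26.01 - 13.69) / 37.74
cos(theta2) = 0.519078
theta2 = 58.7296 degrees


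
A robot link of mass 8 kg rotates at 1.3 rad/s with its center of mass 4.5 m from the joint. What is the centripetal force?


F = m * omega^2 * r
= 8 * 1.3^2 * 4.5
= 8 * 1.69 * 4.5
= 60.84 N


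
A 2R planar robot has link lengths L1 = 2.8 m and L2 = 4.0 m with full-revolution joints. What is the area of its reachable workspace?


r_max = L1 + L2 = 6.8 m
r_min = |L1 - L2| = 1.2 m
Area = pi*(r_max^2 - r_min^2)
= pi*(46.24 - 1.44)
= pi * 44.8
= 140.7434 m^2


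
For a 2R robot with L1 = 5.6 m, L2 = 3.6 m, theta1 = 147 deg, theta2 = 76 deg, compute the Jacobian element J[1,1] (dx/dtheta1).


J[1,1] = -L1*sin(t1) - L2*sin(t1+t2)
= -5.6*sin(147) - 3.6*sin(223)
= -0.5948


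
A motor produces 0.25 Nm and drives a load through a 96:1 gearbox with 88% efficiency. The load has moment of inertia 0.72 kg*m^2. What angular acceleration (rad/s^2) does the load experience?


tau_out = tau_motor * N * eta
= 0.25 * 96 * 0.88 = 21.12 Nm
alpha = tau_out / I = 21.12 / 0.72
= 29.3333 rad/s^2


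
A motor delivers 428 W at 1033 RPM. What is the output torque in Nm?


omega = 1033 * 2*pi/60 = 108.1755 rad/s
tau = P / omega = 428 / 108.1755
= 3.9565 Nm


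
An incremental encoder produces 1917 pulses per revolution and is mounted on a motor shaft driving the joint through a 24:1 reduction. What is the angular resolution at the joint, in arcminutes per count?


counts per rev = 1917
effective counts at joint = 1917 * 24 = 46008
resolution = 360*60 / 46008
= 0.4695 arcmin/count


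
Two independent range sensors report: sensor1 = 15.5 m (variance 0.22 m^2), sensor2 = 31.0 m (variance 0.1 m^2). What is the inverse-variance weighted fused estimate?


w1 = (1/var1) / (1/var1 + 1/var2)
   = 4.5455 / (4.5455 + 10.0) = 0.3125
w2 = 1 - w1 = 0.6875
fused = w1*s1 + w2*s2 = 4.8438 + 21.3125
= 26.1562 m


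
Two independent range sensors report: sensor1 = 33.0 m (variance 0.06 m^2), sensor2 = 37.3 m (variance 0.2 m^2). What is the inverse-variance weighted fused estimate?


w1 = (1/var1) / (1/var1 + 1/var2)
   = 16.6667 / (16.6667 + 5.0) = 0.7692
w2 = 1 - w1 = 0.2308
fused = w1*s1 + w2*s2 = 25.3846 + 8.6077
= 33.9923 m


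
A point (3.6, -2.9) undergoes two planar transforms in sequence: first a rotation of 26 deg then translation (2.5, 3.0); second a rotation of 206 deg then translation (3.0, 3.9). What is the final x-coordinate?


After transform 1:
x1 = cos(26)*3.6 - sin(26)*-2.9 + 2.5 = 7.0069
y1 = sin(26)*3.6 + cos(26)*-2.9 + 3.0 = 1.9716
After transform 2:
x2 = cos(206)*7.0069 - sin(206)*1.9716 + 3.0
= -2.4335


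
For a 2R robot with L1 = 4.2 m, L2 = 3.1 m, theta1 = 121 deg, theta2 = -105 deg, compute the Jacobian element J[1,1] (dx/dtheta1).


J[1,1] = -L1*sin(t1) - L2*sin(t1+t2)
= -4.2*sin(121) - 3.1*sin(16)
= -4.4546


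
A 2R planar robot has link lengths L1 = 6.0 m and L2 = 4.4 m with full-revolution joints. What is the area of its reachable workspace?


r_max = L1 + L2 = 10.4 m
r_min = |L1 - L2| = 1.6 m
Area = pi*(r_max^2 - r_min^2)
= pi*(108.16 - 2.56)
= pi * 105.6
= 331.7522 m^2


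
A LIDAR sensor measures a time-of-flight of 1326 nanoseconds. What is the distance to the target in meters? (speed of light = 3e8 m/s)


tof = 1326 ns = 1.326e-06 s
dist = c * tof / 2
= 3e8 * 1.326e-06 / 2
= 198.9 m


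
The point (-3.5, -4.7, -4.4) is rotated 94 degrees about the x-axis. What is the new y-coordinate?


Rotation about x-axis: y' = y*cos(theta) - z*sin(theta)
= -4.7 * -0.0698 - -4.4 * 0.9976
= 4.7171


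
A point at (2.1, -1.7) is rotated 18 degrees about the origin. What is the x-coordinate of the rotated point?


x' = x*cos(theta) - y*sin(theta)
cos(18 deg) = 0.9511, sin(18 deg) = 0.309
x' = 2.1 * 0.9511 - -1.7 * 0.309
= 1.9972 - -0.5253
= 2.5225


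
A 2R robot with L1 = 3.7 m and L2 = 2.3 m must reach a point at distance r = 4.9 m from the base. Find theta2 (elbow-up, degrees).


cos(theta2) = (r^2 - L1^2 - L2^2) / (2*L1*L2)
cos(theta2) = (24.01 - 13.69 - 5.29) / 17.02
cos(theta2) = 0.295535
theta2 = 72.8104 degrees


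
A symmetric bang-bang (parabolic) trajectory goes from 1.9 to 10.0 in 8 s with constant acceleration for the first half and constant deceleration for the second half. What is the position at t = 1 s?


Symmetric rest-to-rest: each phase covers (pf-p0)/2 in time T/2. 0.5*a*(T/2)^2 = (pf-p0)/2 => a = 4*(pf-p0)/T^2
a = 4*(10.0-1.9)/8^2 = 0.5062
t = 1 is in the acceleration phase (t <= T/2).
p = p0 + 0.5*a*t^2 = 1.9 + 0.5*0.5062*1^2
= 2.1531


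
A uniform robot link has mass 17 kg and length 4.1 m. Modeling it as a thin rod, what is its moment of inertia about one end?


I = (1/3) * m * L^2
= (1/3) * 17 * 4.1^2
= 0.333333 * 17 * 16.81
= 95.2567 kg*m^2


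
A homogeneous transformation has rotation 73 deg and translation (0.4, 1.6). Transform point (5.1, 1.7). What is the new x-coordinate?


x' = cos(theta)*px - sin(theta)*py + tx
= 0.2924*5.1 - 0.9563*1.7 + 0.4
= 0.2654


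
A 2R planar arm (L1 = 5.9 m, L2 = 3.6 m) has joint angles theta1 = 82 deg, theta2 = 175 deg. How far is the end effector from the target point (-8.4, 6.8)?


End effector via forward kinematics:
x = L1*cos(t1) + L2*cos(t1+t2) = 0.0113
y = L1*sin(t1) + L2*sin(t1+t2) = 2.3348
Distance to target:
d = sqrt((-8.4 - 0.0113)^2 + (6.8 - 2.3348)^2)
= sqrt(70.7499 + 19.9376)
= 9.523 m


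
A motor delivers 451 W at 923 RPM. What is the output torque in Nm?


omega = 923 * 2*pi/60 = 96.6563 rad/s
tau = P / omega = 451 / 96.6563
= 4.666 Nm


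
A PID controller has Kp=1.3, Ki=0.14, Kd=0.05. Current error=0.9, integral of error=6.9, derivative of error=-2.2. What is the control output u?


u = Kp*e + Ki*int(e) + Kd*de/dt
= 1.3*0.9 + 0.14*6.9 + 0.05*(-2.2)
= 1.17 + 0.966 + -0.11
= 2.026


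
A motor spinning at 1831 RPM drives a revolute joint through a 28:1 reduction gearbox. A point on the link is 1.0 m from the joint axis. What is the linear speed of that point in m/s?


omega_motor = 1831 * 2*pi/60 = 191.7419 rad/s
omega_joint = omega_motor / 28 = 6.8479 rad/s
v = omega_joint * r = 6.8479 * 1.0
= 6.8479 m/s


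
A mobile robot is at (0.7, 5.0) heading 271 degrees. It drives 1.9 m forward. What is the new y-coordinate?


y_new = y0 + d*sin(theta)
= 5.0 + 1.9*sin(271)
= 5.0 + -1.8997
= 3.1003


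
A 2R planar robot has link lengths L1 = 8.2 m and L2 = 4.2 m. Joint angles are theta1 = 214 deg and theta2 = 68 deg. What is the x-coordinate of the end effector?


Convert angles to radians: theta1 = 3.735, theta2 = 1.1868
x = L1*cos(theta1) + L2*cos(theta1+theta2)
x = -6.7981 + 0.8732
x = -5.9249


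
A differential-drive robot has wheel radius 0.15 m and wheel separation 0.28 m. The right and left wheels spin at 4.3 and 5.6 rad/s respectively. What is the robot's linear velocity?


vR = r*wR = 0.15*4.3 = 0.645 m/s
vL = r*wL = 0.15*5.6 = 0.84 m/s
v = (vR+vL)/2 = 0.7425 m/s
omega = (vR-vL)/L = -0.6964 rad/s
linear velocity = 0.7425 m/s


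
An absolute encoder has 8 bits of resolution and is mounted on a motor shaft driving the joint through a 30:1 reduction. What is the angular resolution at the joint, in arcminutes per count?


counts = 2^8 = 256
effective counts at joint = 256 * 30 = 7680
resolution = 360*60 / 7680
= 2.8125 arcmin/count


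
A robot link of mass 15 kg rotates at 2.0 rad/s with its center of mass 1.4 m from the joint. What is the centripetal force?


F = m * omega^2 * r
= 15 * 2.0^2 * 1.4
= 15 * 4.0 * 1.4
= 84.0 N


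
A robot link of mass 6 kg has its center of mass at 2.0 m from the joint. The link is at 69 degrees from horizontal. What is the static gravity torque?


tau = m*g*L*cos(angle)
= 6 * 9.81 * 2.0 * cos(69 deg)
= 6 * 9.81 * 2.0 * 0.3584
= 42.1871 Nm


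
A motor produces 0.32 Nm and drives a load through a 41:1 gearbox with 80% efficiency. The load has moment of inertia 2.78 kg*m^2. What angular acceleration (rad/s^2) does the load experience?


tau_out = tau_motor * N * eta
= 0.32 * 41 * 0.8 = 10.496 Nm
alpha = tau_out / I = 10.496 / 2.78
= 3.7755 rad/s^2


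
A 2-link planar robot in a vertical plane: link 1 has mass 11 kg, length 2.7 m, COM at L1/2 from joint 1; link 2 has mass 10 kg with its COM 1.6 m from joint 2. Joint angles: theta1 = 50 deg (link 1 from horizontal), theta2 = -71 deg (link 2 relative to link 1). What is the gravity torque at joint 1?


Horizontal distance from joint 1 to link-1 COM:
  x_c1 = (L1/2)*cos(t1) = 1.35 * 0.6428 = 0.8678 m
Horizontal distance from joint 1 to link-2 COM:
  x_c2 = L1*cos(t1) + Lc2*cos(t1+t2)
       = 2.7*0.6428 + 1.6*0.9336 = 3.2293 m
tau1 = m1*g*x_c1 + m2*g*x_c2
     = 11*9.81*0.8678 + 10*9.81*3.2293
     = 93.6403 + 316.7899
     = 410.4303 Nm


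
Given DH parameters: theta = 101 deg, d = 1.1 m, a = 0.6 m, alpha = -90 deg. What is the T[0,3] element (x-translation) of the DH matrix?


T[0,3] = a * cos(theta)
= 0.6 * cos(101 deg)
= 0.6 * -0.1908
= -0.1145


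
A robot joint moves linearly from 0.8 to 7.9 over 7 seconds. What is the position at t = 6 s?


s = t/T = 6/7 = 0.8571
p(t) = p0 + (pf-p0)*s
= 0.8 + (7.9 - 0.8) * 0.8571
= 6.8857


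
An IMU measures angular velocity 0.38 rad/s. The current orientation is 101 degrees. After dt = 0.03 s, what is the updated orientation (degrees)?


delta_theta = w * dt = 0.38 * 0.03 = 0.0114 rad
= 0.6532 deg
theta_new = 101 + 0.6532 = 101.6532 deg


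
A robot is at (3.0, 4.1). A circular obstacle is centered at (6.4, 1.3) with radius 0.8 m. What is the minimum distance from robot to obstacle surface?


center_dist = sqrt((3.0-6.4)^2 + (4.1-1.3)^2)
= sqrt(11.56 + 7.84)
= 4.4045
min_dist = center_dist - radius = 4.4045 - 0.8 = 3.6045 m


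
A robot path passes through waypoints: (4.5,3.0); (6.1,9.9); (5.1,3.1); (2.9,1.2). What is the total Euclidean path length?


Segment lengths:
  seg1 = sqrt((1.6)^2 + (6.9)^2) = 7.0831
  seg2 = sqrt((-1.0)^2 + (-6.8)^2) = 6.8731
  seg3 = sqrt((-2.2)^2 + (-1.9)^2) = 2.9069
Total = 16.8631


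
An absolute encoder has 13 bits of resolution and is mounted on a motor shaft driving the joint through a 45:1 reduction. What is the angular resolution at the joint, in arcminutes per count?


counts = 2^13 = 8192
effective counts at joint = 8192 * 45 = 368640
resolution = 360*60 / 368640
= 0.0586 arcmin/count


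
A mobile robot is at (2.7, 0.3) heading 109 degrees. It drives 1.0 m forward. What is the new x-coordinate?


x_new = x0 + d*cos(theta)
= 2.7 + 1.0*cos(109)
= 2.7 + -0.3256
= 2.3744


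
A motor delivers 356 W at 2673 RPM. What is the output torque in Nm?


omega = 2673 * 2*pi/60 = 279.9159 rad/s
tau = P / omega = 356 / 279.9159
= 1.2718 Nm


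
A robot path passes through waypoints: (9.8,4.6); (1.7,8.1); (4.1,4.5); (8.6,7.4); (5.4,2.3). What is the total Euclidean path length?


Segment lengths:
  seg1 = sqrt((-8.1)^2 + (3.5)^2) = 8.8238
  seg2 = sqrt((2.4)^2 + (-3.6)^2) = 4.3267
  seg3 = sqrt((4.5)^2 + (2.9)^2) = 5.3535
  seg4 = sqrt((-3.2)^2 + (-5.1)^2) = 6.0208
Total = 24.5248


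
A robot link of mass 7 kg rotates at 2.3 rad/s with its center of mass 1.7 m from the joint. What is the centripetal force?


F = m * omega^2 * r
= 7 * 2.3^2 * 1.7
= 7 * 5.29 * 1.7
= 62.951 N


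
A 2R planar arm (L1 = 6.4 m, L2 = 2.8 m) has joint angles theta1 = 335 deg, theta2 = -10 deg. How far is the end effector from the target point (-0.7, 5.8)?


End effector via forward kinematics:
x = L1*cos(t1) + L2*cos(t1+t2) = 8.094
y = L1*sin(t1) + L2*sin(t1+t2) = -4.3108
Distance to target:
d = sqrt((-0.7 - 8.094)^2 + (5.8 - -4.3108)^2)
= sqrt(77.3344 + 102.2277)
= 13.4001 m


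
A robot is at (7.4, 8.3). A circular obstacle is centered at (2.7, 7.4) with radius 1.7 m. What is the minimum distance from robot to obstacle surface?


center_dist = sqrt((7.4-2.7)^2 + (8.3-7.4)^2)
= sqrt(22.09 + 0.81)
= 4.7854
min_dist = center_dist - radius = 4.7854 - 1.7 = 3.0854 m


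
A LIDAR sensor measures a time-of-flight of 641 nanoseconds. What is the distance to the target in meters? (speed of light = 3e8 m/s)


tof = 641 ns = 6.41e-07 s
dist = c * tof / 2
= 3e8 * 6.41e-07 / 2
= 96.15 m


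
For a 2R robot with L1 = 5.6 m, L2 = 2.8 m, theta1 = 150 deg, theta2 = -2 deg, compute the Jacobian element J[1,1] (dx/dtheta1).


J[1,1] = -L1*sin(t1) - L2*sin(t1+t2)
= -5.6*sin(150) - 2.8*sin(148)
= -4.2838


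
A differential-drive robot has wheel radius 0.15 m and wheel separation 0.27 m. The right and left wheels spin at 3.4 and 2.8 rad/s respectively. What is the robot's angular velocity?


vR = r*wR = 0.15*3.4 = 0.51 m/s
vL = r*wL = 0.15*2.8 = 0.42 m/s
v = (vR+vL)/2 = 0.465 m/s
omega = (vR-vL)/L = 0.3333 rad/s
angular velocity = 0.3333 rad/s


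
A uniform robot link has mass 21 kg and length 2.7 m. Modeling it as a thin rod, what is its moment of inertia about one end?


I = (1/3) * m * L^2
= (1/3) * 21 * 2.7^2
= 0.333333 * 21 * 7.29
= 51.03 kg*m^2


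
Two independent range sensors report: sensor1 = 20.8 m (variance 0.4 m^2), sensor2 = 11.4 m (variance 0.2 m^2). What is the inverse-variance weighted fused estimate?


w1 = (1/var1) / (1/var1 + 1/var2)
   = 2.5 / (2.5 + 5.0) = 0.3333
w2 = 1 - w1 = 0.6667
fused = w1*s1 + w2*s2 = 6.9333 + 7.6
= 14.5333 m


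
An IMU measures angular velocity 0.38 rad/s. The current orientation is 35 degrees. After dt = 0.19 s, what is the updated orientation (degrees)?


delta_theta = w * dt = 0.38 * 0.19 = 0.0722 rad
= 4.1368 deg
theta_new = 35 + 4.1368 = 39.1368 deg


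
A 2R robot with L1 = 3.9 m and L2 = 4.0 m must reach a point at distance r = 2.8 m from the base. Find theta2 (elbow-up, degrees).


cos(theta2) = (r^2 - L1^2 - L2^2) / (2*L1*L2)
cos(theta2) = (7.84 - 15.21 - 16.0) / 31.2
cos(theta2) = -0.749038
theta2 = 138.5072 degrees


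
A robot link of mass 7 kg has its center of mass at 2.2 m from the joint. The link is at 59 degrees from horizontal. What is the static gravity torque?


tau = m*g*L*cos(angle)
= 7 * 9.81 * 2.2 * cos(59 deg)
= 7 * 9.81 * 2.2 * 0.515
= 77.8089 Nm


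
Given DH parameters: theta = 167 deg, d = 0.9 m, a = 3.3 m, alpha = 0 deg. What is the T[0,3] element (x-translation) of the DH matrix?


T[0,3] = a * cos(theta)
= 3.3 * cos(167 deg)
= 3.3 * -0.9744
= -3.2154


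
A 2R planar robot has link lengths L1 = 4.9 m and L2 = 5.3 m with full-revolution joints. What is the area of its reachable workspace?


r_max = L1 + L2 = 10.2 m
r_min = |L1 - L2| = 0.4 m
Area = pi*(r_max^2 - r_min^2)
= pi*(104.04 - 0.16)
= pi * 103.88
= 326.3486 m^2


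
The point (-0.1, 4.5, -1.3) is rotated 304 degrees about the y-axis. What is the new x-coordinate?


Rotation about y-axis: x' = x*cos(theta) + z*sin(theta)
= -0.1 * 0.5592 + -1.3 * -0.829
= 1.0218


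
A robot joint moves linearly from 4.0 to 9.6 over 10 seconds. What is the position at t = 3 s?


s = t/T = 3/10 = 0.3
p(t) = p0 + (pf-p0)*s
= 4.0 + (9.6 - 4.0) * 0.3
= 5.68


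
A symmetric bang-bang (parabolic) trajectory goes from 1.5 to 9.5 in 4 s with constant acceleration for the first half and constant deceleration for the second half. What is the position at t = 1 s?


Symmetric rest-to-rest: each phase covers (pf-p0)/2 in time T/2. 0.5*a*(T/2)^2 = (pf-p0)/2 => a = 4*(pf-p0)/T^2
a = 4*(9.5-1.5)/4^2 = 2.0
t = 1 is in the acceleration phase (t <= T/2).
p = p0 + 0.5*a*t^2 = 1.5 + 0.5*2.0*1^2
= 2.5


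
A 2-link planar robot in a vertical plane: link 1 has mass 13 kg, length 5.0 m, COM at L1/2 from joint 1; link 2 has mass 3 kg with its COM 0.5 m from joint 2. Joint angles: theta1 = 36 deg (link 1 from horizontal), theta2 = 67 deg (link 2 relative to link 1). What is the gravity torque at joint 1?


Horizontal distance from joint 1 to link-1 COM:
  x_c1 = (L1/2)*cos(t1) = 2.5 * 0.809 = 2.0225 m
Horizontal distance from joint 1 to link-2 COM:
  x_c2 = L1*cos(t1) + Lc2*cos(t1+t2)
       = 5.0*0.809 + 0.5*-0.225 = 3.9326 m
tau1 = m1*g*x_c1 + m2*g*x_c2
     = 13*9.81*2.0225 + 3*9.81*3.9326
     = 257.9348 + 115.7367
     = 373.6715 Nm


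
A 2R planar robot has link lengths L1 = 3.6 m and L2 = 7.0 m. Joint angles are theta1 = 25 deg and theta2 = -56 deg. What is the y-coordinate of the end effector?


Convert angles to radians: theta1 = 0.4363, theta2 = -0.9774
y = L1*sin(theta1) + L2*sin(theta1+theta2)
y = 1.5214 + -3.6053
y = -2.0838


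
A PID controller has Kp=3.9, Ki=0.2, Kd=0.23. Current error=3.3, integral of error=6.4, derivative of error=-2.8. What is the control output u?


u = Kp*e + Ki*int(e) + Kd*de/dt
= 3.9*3.3 + 0.2*6.4 + 0.23*(-2.8)
= 12.87 + 1.28 + -0.644
= 13.506


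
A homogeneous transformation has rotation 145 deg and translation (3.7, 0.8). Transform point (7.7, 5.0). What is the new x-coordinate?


x' = cos(theta)*px - sin(theta)*py + tx
= -0.8192*7.7 - 0.5736*5.0 + 3.7
= -5.4754


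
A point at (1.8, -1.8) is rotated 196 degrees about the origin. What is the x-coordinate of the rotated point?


x' = x*cos(theta) - y*sin(theta)
cos(196 deg) = -0.9613, sin(196 deg) = -0.2756
x' = 1.8 * -0.9613 - -1.8 * -0.2756
= -1.7303 - 0.4961
= -2.2264


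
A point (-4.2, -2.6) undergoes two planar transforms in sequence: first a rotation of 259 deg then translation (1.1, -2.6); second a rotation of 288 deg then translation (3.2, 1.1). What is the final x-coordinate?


After transform 1:
x1 = cos(259)*-4.2 - sin(259)*-2.6 + 1.1 = -0.6508
y1 = sin(259)*-4.2 + cos(259)*-2.6 + -2.6 = 2.0189
After transform 2:
x2 = cos(288)*-0.6508 - sin(288)*2.0189 + 3.2
= 4.919


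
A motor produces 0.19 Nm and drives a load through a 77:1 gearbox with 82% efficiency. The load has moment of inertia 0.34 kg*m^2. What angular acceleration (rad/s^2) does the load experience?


tau_out = tau_motor * N * eta
= 0.19 * 77 * 0.82 = 11.9966 Nm
alpha = tau_out / I = 11.9966 / 0.34
= 35.2841 rad/s^2


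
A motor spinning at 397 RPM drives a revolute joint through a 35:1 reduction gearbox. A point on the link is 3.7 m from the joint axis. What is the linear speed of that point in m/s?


omega_motor = 397 * 2*pi/60 = 41.5737 rad/s
omega_joint = omega_motor / 35 = 1.1878 rad/s
v = omega_joint * r = 1.1878 * 3.7
= 4.3949 m/s


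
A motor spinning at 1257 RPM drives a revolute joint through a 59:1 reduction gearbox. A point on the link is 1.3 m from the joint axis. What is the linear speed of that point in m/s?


omega_motor = 1257 * 2*pi/60 = 131.6327 rad/s
omega_joint = omega_motor / 59 = 2.2311 rad/s
v = omega_joint * r = 2.2311 * 1.3
= 2.9004 m/s


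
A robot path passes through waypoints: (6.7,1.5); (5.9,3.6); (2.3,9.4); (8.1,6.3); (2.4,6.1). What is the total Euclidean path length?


Segment lengths:
  seg1 = sqrt((-0.8)^2 + (2.1)^2) = 2.2472
  seg2 = sqrt((-3.6)^2 + (5.8)^2) = 6.8264
  seg3 = sqrt((5.8)^2 + (-3.1)^2) = 6.5765
  seg4 = sqrt((-5.7)^2 + (-0.2)^2) = 5.7035
Total = 21.3536


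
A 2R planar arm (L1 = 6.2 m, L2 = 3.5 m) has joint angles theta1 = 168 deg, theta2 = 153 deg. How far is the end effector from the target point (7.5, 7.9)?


End effector via forward kinematics:
x = L1*cos(t1) + L2*cos(t1+t2) = -3.3445
y = L1*sin(t1) + L2*sin(t1+t2) = -0.9136
Distance to target:
d = sqrt((7.5 - -3.3445)^2 + (7.9 - -0.9136)^2)
= sqrt(117.6033 + 77.679)
= 13.9743 m


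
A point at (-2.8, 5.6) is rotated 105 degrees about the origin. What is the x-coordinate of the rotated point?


x' = x*cos(theta) - y*sin(theta)
cos(105 deg) = -0.2588, sin(105 deg) = 0.9659
x' = -2.8 * -0.2588 - 5.6 * 0.9659
= 0.7247 - 5.4092
= -4.6845


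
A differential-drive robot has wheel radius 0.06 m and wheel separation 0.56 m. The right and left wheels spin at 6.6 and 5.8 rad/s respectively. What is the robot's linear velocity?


vR = r*wR = 0.06*6.6 = 0.396 m/s
vL = r*wL = 0.06*5.8 = 0.348 m/s
v = (vR+vL)/2 = 0.372 m/s
omega = (vR-vL)/L = 0.0857 rad/s
linear velocity = 0.372 m/s


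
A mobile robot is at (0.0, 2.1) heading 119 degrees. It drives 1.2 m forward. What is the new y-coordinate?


y_new = y0 + d*sin(theta)
= 2.1 + 1.2*sin(119)
= 2.1 + 1.0495
= 3.1495


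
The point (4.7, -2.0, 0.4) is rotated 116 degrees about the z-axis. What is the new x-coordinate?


Rotation about z-axis: x' = x*cos(theta) - y*sin(theta)
= 4.7 * -0.4384 - -2.0 * 0.8988
= -0.2628


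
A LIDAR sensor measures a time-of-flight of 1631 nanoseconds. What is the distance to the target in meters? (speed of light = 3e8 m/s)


tof = 1631 ns = 1.631e-06 s
dist = c * tof / 2
= 3e8 * 1.631e-06 / 2
= 244.65 m


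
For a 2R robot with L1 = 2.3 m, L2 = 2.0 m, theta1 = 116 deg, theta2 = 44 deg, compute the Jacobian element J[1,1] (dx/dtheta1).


J[1,1] = -L1*sin(t1) - L2*sin(t1+t2)
= -2.3*sin(116) - 2.0*sin(160)
= -2.7513


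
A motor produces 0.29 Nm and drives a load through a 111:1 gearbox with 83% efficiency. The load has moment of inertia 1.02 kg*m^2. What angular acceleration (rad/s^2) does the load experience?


tau_out = tau_motor * N * eta
= 0.29 * 111 * 0.83 = 26.7177 Nm
alpha = tau_out / I = 26.7177 / 1.02
= 26.1938 rad/s^2


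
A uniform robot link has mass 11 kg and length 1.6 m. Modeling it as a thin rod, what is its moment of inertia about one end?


I = (1/3) * m * L^2
= (1/3) * 11 * 1.6^2
= 0.333333 * 11 * 2.56
= 9.3867 kg*m^2


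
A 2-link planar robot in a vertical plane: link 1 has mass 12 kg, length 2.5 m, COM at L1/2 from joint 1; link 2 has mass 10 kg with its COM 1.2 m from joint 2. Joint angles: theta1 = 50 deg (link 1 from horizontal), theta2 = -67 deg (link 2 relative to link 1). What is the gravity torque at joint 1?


Horizontal distance from joint 1 to link-1 COM:
  x_c1 = (L1/2)*cos(t1) = 1.25 * 0.6428 = 0.8035 m
Horizontal distance from joint 1 to link-2 COM:
  x_c2 = L1*cos(t1) + Lc2*cos(t1+t2)
       = 2.5*0.6428 + 1.2*0.9563 = 2.7545 m
tau1 = m1*g*x_c1 + m2*g*x_c2
     = 12*9.81*0.8035 + 10*9.81*2.7545
     = 94.5862 + 270.2199
     = 364.8061 Nm


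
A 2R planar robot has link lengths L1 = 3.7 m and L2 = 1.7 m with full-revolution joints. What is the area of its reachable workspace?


r_max = L1 + L2 = 5.4 m
r_min = |L1 - L2| = 2.0 m
Area = pi*(r_max^2 - r_min^2)
= pi*(29.16 - 4.0)
= pi * 25.16
= 79.0425 m^2


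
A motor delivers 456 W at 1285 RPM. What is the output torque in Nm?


omega = 1285 * 2*pi/60 = 134.5649 rad/s
tau = P / omega = 456 / 134.5649
= 3.3887 Nm


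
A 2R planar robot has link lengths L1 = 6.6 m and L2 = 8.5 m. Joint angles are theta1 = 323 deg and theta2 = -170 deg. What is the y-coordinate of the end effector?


Convert angles to radians: theta1 = 5.6374, theta2 = -2.9671
y = L1*sin(theta1) + L2*sin(theta1+theta2)
y = -3.972 + 3.8589
y = -0.1131


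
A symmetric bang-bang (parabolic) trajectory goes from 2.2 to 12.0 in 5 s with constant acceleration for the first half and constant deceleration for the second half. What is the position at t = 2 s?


Symmetric rest-to-rest: each phase covers (pf-p0)/2 in time T/2. 0.5*a*(T/2)^2 = (pf-p0)/2 => a = 4*(pf-p0)/T^2
a = 4*(12.0-2.2)/5^2 = 1.568
t = 2 is in the acceleration phase (t <= T/2).
p = p0 + 0.5*a*t^2 = 2.2 + 0.5*1.568*2^2
= 5.336


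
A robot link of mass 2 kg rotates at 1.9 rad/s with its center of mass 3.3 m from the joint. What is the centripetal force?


F = m * omega^2 * r
= 2 * 1.9^2 * 3.3
= 2 * 3.61 * 3.3
= 23.826 N


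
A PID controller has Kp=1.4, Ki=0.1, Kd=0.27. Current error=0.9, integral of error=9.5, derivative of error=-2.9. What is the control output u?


u = Kp*e + Ki*int(e) + Kd*de/dt
= 1.4*0.9 + 0.1*9.5 + 0.27*(-2.9)
= 1.26 + 0.95 + -0.783
= 1.427


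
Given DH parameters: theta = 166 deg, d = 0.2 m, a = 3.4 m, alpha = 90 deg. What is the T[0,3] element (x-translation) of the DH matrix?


T[0,3] = a * cos(theta)
= 3.4 * cos(166 deg)
= 3.4 * -0.9703
= -3.299


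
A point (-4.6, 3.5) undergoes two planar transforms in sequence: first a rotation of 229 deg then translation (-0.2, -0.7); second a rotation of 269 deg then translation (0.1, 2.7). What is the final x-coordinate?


After transform 1:
x1 = cos(229)*-4.6 - sin(229)*3.5 + -0.2 = 5.4594
y1 = sin(229)*-4.6 + cos(229)*3.5 + -0.7 = 0.4755
After transform 2:
x2 = cos(269)*5.4594 - sin(269)*0.4755 + 0.1
= 0.4801


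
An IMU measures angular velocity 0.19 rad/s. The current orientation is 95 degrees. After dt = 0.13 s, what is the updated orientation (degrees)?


delta_theta = w * dt = 0.19 * 0.13 = 0.0247 rad
= 1.4152 deg
theta_new = 95 + 1.4152 = 96.4152 deg


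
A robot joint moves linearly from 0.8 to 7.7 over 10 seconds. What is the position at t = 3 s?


s = t/T = 3/10 = 0.3
p(t) = p0 + (pf-p0)*s
= 0.8 + (7.7 - 0.8) * 0.3
= 2.87


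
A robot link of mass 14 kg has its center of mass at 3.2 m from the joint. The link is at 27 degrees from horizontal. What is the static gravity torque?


tau = m*g*L*cos(angle)
= 14 * 9.81 * 3.2 * cos(27 deg)
= 14 * 9.81 * 3.2 * 0.891
= 391.5867 Nm


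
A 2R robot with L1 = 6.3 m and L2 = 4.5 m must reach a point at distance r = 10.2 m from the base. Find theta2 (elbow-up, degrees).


cos(theta2) = (r^2 - L1^2 - L2^2) / (2*L1*L2)
cos(theta2) = (104.04 - 39.69 - 20.25) / 56.7
cos(theta2) = 0.777778
theta2 = 38.9424 degrees


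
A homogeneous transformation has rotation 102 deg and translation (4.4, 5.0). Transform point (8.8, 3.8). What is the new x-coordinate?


x' = cos(theta)*px - sin(theta)*py + tx
= -0.2079*8.8 - 0.9781*3.8 + 4.4
= -1.1466


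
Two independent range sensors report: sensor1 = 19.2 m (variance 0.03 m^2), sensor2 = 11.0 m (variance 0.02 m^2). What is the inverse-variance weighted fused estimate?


w1 = (1/var1) / (1/var1 + 1/var2)
   = 33.3333 / (33.3333 + 50.0) = 0.4
w2 = 1 - w1 = 0.6
fused = w1*s1 + w2*s2 = 7.68 + 6.6
= 14.28 m


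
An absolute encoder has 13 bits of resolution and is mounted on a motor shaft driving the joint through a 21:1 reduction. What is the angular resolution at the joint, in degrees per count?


counts = 2^13 = 8192
effective counts at joint = 8192 * 21 = 172032
resolution = 360 / 172032
= 0.0021 deg/count


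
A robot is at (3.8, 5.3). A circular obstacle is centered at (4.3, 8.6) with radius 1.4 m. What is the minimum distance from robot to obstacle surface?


center_dist = sqrt((3.8-4.3)^2 + (5.3-8.6)^2)
= sqrt(0.25 + 10.89)
= 3.3377
min_dist = center_dist - radius = 3.3377 - 1.4 = 1.9377 m


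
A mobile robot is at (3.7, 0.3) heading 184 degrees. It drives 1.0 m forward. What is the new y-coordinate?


y_new = y0 + d*sin(theta)
= 0.3 + 1.0*sin(184)
= 0.3 + -0.0698
= 0.2302


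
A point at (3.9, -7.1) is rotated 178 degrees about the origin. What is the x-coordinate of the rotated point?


x' = x*cos(theta) - y*sin(theta)
cos(178 deg) = -0.9994, sin(178 deg) = 0.0349
x' = 3.9 * -0.9994 - -7.1 * 0.0349
= -3.8976 - -0.2478
= -3.6498


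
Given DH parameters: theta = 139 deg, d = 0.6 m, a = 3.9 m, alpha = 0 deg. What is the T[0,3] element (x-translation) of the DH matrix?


T[0,3] = a * cos(theta)
= 3.9 * cos(139 deg)
= 3.9 * -0.7547
= -2.9434


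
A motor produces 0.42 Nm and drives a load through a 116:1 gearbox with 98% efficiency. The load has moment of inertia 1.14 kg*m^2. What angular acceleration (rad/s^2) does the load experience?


tau_out = tau_motor * N * eta
= 0.42 * 116 * 0.98 = 47.7456 Nm
alpha = tau_out / I = 47.7456 / 1.14
= 41.8821 rad/s^2


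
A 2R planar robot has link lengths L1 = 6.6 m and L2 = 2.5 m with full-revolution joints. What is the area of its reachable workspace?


r_max = L1 + L2 = 9.1 m
r_min = |L1 - L2| = 4.1 m
Area = pi*(r_max^2 - r_min^2)
= pi*(82.81 - 16.81)
= pi * 66.0
= 207.3451 m^2


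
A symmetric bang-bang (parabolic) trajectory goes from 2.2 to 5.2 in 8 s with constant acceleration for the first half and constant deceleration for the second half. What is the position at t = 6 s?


Symmetric rest-to-rest: each phase covers (pf-p0)/2 in time T/2. 0.5*a*(T/2)^2 = (pf-p0)/2 => a = 4*(pf-p0)/T^2
a = 4*(5.2-2.2)/8^2 = 0.1875
t = 6 is in the deceleration phase (t > T/2).
p = pf - 0.5*a*(T-t)^2 = 5.2 - 0.5*0.1875*2^2
= 4.825


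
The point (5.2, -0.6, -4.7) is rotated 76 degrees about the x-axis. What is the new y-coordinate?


Rotation about x-axis: y' = y*cos(theta) - z*sin(theta)
= -0.6 * 0.2419 - -4.7 * 0.9703
= 4.4152


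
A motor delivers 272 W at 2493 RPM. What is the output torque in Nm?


omega = 2493 * 2*pi/60 = 261.0663 rad/s
tau = P / omega = 272 / 261.0663
= 1.0419 Nm


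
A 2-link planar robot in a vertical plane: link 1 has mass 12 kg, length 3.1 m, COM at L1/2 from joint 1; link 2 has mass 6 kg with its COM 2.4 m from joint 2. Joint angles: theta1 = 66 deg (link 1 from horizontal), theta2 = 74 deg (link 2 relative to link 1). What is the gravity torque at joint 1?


Horizontal distance from joint 1 to link-1 COM:
  x_c1 = (L1/2)*cos(t1) = 1.55 * 0.4067 = 0.6304 m
Horizontal distance from joint 1 to link-2 COM:
  x_c2 = L1*cos(t1) + Lc2*cos(t1+t2)
       = 3.1*0.4067 + 2.4*-0.766 = -0.5776 m
tau1 = m1*g*x_c1 + m2*g*x_c2
     = 12*9.81*0.6304 + 6*9.81*-0.5776
     = 74.2156 + -33.9989
     = 40.2167 Nm


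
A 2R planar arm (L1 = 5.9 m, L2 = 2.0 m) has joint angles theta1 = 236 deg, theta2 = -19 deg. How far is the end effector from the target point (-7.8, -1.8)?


End effector via forward kinematics:
x = L1*cos(t1) + L2*cos(t1+t2) = -4.8965
y = L1*sin(t1) + L2*sin(t1+t2) = -6.095
Distance to target:
d = sqrt((-7.8 - -4.8965)^2 + (-1.8 - -6.095)^2)
= sqrt(8.4303 + 18.4466)
= 5.1843 m


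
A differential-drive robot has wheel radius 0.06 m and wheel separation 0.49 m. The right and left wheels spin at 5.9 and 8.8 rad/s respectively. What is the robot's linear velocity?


vR = r*wR = 0.06*5.9 = 0.354 m/s
vL = r*wL = 0.06*8.8 = 0.528 m/s
v = (vR+vL)/2 = 0.441 m/s
omega = (vR-vL)/L = -0.3551 rad/s
linear velocity = 0.441 m/s


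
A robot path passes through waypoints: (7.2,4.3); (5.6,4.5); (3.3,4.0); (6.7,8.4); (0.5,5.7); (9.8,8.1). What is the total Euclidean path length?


Segment lengths:
  seg1 = sqrt((-1.6)^2 + (0.2)^2) = 1.6125
  seg2 = sqrt((-2.3)^2 + (-0.5)^2) = 2.3537
  seg3 = sqrt((3.4)^2 + (4.4)^2) = 5.5606
  seg4 = sqrt((-6.2)^2 + (-2.7)^2) = 6.7624
  seg5 = sqrt((9.3)^2 + (2.4)^2) = 9.6047
Total = 25.8938


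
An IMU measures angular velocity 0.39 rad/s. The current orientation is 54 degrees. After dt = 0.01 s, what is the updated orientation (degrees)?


delta_theta = w * dt = 0.39 * 0.01 = 0.0039 rad
= 0.2235 deg
theta_new = 54 + 0.2235 = 54.2235 deg


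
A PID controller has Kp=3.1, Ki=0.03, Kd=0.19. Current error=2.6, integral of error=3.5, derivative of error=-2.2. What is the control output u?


u = Kp*e + Ki*int(e) + Kd*de/dt
= 3.1*2.6 + 0.03*3.5 + 0.19*(-2.2)
= 8.06 + 0.105 + -0.418
= 7.747


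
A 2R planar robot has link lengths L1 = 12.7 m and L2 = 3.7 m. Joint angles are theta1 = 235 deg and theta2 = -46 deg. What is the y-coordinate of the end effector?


Convert angles to radians: theta1 = 4.1015, theta2 = -0.8029
y = L1*sin(theta1) + L2*sin(theta1+theta2)
y = -10.4032 + -0.5788
y = -10.982


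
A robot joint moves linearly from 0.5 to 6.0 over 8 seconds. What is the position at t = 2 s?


s = t/T = 2/8 = 0.25
p(t) = p0 + (pf-p0)*s
= 0.5 + (6.0 - 0.5) * 0.25
= 1.875


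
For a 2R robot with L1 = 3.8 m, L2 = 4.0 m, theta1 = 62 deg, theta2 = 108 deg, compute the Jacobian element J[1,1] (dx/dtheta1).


J[1,1] = -L1*sin(t1) - L2*sin(t1+t2)
= -3.8*sin(62) - 4.0*sin(170)
= -4.0498


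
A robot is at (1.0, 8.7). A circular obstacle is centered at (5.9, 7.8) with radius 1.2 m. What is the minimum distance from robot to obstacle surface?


center_dist = sqrt((1.0-5.9)^2 + (8.7-7.8)^2)
= sqrt(24.01 + 0.81)
= 4.982
min_dist = center_dist - radius = 4.982 - 1.2 = 3.782 m


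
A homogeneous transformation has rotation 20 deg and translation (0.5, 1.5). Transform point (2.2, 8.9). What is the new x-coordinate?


x' = cos(theta)*px - sin(theta)*py + tx
= 0.9397*2.2 - 0.342*8.9 + 0.5
= -0.4767


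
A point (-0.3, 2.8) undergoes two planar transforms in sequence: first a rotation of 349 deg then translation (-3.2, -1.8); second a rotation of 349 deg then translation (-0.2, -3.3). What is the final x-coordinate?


After transform 1:
x1 = cos(349)*-0.3 - sin(349)*2.8 + -3.2 = -2.9602
y1 = sin(349)*-0.3 + cos(349)*2.8 + -1.8 = 1.0058
After transform 2:
x2 = cos(349)*-2.9602 - sin(349)*1.0058 + -0.2
= -2.9139


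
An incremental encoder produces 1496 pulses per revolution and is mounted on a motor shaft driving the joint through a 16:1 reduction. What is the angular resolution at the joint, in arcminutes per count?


counts per rev = 1496
effective counts at joint = 1496 * 16 = 23936
resolution = 360*60 / 23936
= 0.9024 arcmin/count


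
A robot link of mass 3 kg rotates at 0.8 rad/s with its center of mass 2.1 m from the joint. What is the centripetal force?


F = m * omega^2 * r
= 3 * 0.8^2 * 2.1
= 3 * 0.64 * 2.1
= 4.032 N


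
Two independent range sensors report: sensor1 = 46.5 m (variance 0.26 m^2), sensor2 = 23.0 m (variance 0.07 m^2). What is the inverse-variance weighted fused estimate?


w1 = (1/var1) / (1/var1 + 1/var2)
   = 3.8462 / (3.8462 + 14.2857) = 0.2121
w2 = 1 - w1 = 0.7879
fused = w1*s1 + w2*s2 = 9.8636 + 18.1212
= 27.9848 m


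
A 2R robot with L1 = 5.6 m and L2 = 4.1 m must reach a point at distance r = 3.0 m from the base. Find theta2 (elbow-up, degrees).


cos(theta2) = (r^2 - L1^2 - L2^2) / (2*L1*L2)
cos(theta2) = (9.0 - 31.36 - 16.81) / 45.92
cos(theta2) = -0.853005
theta2 = 148.5401 degrees


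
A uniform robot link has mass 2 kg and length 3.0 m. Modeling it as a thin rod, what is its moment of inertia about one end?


I = (1/3) * m * L^2
= (1/3) * 2 * 3.0^2
= 0.333333 * 2 * 9.0
= 6.0 kg*m^2


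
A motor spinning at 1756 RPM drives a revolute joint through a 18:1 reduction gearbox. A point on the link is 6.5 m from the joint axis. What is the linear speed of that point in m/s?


omega_motor = 1756 * 2*pi/60 = 183.8879 rad/s
omega_joint = omega_motor / 18 = 10.216 rad/s
v = omega_joint * r = 10.216 * 6.5
= 66.404 m/s


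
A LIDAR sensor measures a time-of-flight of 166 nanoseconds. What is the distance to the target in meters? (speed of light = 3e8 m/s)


tof = 166 ns = 1.66e-07 s
dist = c * tof / 2
= 3e8 * 1.66e-07 / 2
= 24.9 m


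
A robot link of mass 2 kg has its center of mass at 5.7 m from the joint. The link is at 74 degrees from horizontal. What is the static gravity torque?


tau = m*g*L*cos(angle)
= 2 * 9.81 * 5.7 * cos(74 deg)
= 2 * 9.81 * 5.7 * 0.2756
= 30.8256 Nm


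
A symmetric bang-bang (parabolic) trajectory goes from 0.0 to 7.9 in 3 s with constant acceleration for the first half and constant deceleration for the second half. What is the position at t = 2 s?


Symmetric rest-to-rest: each phase covers (pf-p0)/2 in time T/2. 0.5*a*(T/2)^2 = (pf-p0)/2 => a = 4*(pf-p0)/T^2
a = 4*(7.9-0.0)/3^2 = 3.5111
t = 2 is in the deceleration phase (t > T/2).
p = pf - 0.5*a*(T-t)^2 = 7.9 - 0.5*3.5111*1^2
= 6.1444


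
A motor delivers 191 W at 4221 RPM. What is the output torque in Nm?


omega = 4221 * 2*pi/60 = 442.0221 rad/s
tau = P / omega = 191 / 442.0221
= 0.4321 Nm


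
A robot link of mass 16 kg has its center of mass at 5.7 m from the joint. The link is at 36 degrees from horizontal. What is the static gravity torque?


tau = m*g*L*cos(angle)
= 16 * 9.81 * 5.7 * cos(36 deg)
= 16 * 9.81 * 5.7 * 0.809
= 723.8049 Nm


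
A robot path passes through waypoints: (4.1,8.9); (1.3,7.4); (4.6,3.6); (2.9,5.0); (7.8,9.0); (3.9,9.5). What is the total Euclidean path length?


Segment lengths:
  seg1 = sqrt((-2.8)^2 + (-1.5)^2) = 3.1765
  seg2 = sqrt((3.3)^2 + (-3.8)^2) = 5.0329
  seg3 = sqrt((-1.7)^2 + (1.4)^2) = 2.2023
  seg4 = sqrt((4.9)^2 + (4.0)^2) = 6.3253
  seg5 = sqrt((-3.9)^2 + (0.5)^2) = 3.9319
Total = 20.6689


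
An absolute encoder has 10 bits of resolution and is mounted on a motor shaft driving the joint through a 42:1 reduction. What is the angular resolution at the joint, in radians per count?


counts = 2^10 = 1024
effective counts at joint = 1024 * 42 = 43008
resolution = 2*pi / 43008
= 1.4609e-04 rad/count


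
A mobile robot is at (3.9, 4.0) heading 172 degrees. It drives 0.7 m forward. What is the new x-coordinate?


x_new = x0 + d*cos(theta)
= 3.9 + 0.7*cos(172)
= 3.9 + -0.6932
= 3.2068


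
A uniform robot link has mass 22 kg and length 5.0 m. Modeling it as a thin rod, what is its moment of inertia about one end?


I = (1/3) * m * L^2
= (1/3) * 22 * 5.0^2
= 0.333333 * 22 * 25.0
= 183.3333 kg*m^2


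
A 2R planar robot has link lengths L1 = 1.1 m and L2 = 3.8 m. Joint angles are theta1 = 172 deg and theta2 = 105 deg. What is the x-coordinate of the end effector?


Convert angles to radians: theta1 = 3.002, theta2 = 1.8326
x = L1*cos(theta1) + L2*cos(theta1+theta2)
x = -1.0893 + 0.4631
x = -0.6262


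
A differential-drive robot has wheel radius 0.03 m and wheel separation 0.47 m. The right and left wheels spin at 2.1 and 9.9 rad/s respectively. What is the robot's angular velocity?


vR = r*wR = 0.03*2.1 = 0.063 m/s
vL = r*wL = 0.03*9.9 = 0.297 m/s
v = (vR+vL)/2 = 0.18 m/s
omega = (vR-vL)/L = -0.4979 rad/s
angular velocity = -0.4979 rad/s


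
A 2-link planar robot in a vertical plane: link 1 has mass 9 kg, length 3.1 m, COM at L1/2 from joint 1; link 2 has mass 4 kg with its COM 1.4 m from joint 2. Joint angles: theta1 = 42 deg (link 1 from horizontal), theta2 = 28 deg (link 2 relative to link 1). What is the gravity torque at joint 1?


Horizontal distance from joint 1 to link-1 COM:
  x_c1 = (L1/2)*cos(t1) = 1.55 * 0.7431 = 1.1519 m
Horizontal distance from joint 1 to link-2 COM:
  x_c2 = L1*cos(t1) + Lc2*cos(t1+t2)
       = 3.1*0.7431 + 1.4*0.342 = 2.7826 m
tau1 = m1*g*x_c1 + m2*g*x_c2
     = 9*9.81*1.1519 + 4*9.81*2.7826
     = 101.699 + 109.1883
     = 210.8873 Nm


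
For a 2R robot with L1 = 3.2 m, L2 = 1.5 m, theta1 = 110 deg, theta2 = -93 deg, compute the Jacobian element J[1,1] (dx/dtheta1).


J[1,1] = -L1*sin(t1) - L2*sin(t1+t2)
= -3.2*sin(110) - 1.5*sin(17)
= -3.4456


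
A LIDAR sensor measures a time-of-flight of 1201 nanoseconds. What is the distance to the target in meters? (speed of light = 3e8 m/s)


tof = 1201 ns = 1.201e-06 s
dist = c * tof / 2
= 3e8 * 1.201e-06 / 2
= 180.15 m


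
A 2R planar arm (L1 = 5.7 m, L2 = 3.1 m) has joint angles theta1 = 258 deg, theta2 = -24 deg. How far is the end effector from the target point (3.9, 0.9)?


End effector via forward kinematics:
x = L1*cos(t1) + L2*cos(t1+t2) = -3.0072
y = L1*sin(t1) + L2*sin(t1+t2) = -8.0834
Distance to target:
d = sqrt((3.9 - -3.0072)^2 + (0.9 - -8.0834)^2)
= sqrt(47.7098 + 80.7014)
= 11.3319 m


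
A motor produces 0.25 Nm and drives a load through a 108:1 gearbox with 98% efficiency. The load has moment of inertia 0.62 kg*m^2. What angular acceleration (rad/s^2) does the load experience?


tau_out = tau_motor * N * eta
= 0.25 * 108 * 0.98 = 26.46 Nm
alpha = tau_out / I = 26.46 / 0.62
= 42.6774 rad/s^2


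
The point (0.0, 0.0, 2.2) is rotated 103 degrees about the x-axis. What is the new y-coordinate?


Rotation about x-axis: y' = y*cos(theta) - z*sin(theta)
= 0.0 * -0.225 - 2.2 * 0.9744
= -2.1436


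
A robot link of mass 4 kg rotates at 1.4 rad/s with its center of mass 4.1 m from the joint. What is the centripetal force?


F = m * omega^2 * r
= 4 * 1.4^2 * 4.1
= 4 * 1.96 * 4.1
= 32.144 N


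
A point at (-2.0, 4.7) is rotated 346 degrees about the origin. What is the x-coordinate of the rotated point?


x' = x*cos(theta) - y*sin(theta)
cos(346 deg) = 0.9703, sin(346 deg) = -0.2419
x' = -2.0 * 0.9703 - 4.7 * -0.2419
= -1.9406 - -1.137
= -0.8036
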